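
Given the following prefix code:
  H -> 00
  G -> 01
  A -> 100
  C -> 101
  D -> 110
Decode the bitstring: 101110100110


Decoding step by step:
Bits 101 -> C
Bits 110 -> D
Bits 100 -> A
Bits 110 -> D


Decoded message: CDAD


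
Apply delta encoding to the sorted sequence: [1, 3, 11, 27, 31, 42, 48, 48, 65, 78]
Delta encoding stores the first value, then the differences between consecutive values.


First value: 1
Deltas:
  3 - 1 = 2
  11 - 3 = 8
  27 - 11 = 16
  31 - 27 = 4
  42 - 31 = 11
  48 - 42 = 6
  48 - 48 = 0
  65 - 48 = 17
  78 - 65 = 13


Delta encoded: [1, 2, 8, 16, 4, 11, 6, 0, 17, 13]


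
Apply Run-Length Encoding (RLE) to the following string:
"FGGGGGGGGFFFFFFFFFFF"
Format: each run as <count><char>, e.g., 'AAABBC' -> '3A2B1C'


Scanning runs left to right:
  i=0: run of 'F' x 1 -> '1F'
  i=1: run of 'G' x 8 -> '8G'
  i=9: run of 'F' x 11 -> '11F'

RLE = 1F8G11F


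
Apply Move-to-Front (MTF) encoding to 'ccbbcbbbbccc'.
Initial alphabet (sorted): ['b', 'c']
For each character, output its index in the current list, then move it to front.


MTF encoding:
'c': index 1 in ['b', 'c'] -> ['c', 'b']
'c': index 0 in ['c', 'b'] -> ['c', 'b']
'b': index 1 in ['c', 'b'] -> ['b', 'c']
'b': index 0 in ['b', 'c'] -> ['b', 'c']
'c': index 1 in ['b', 'c'] -> ['c', 'b']
'b': index 1 in ['c', 'b'] -> ['b', 'c']
'b': index 0 in ['b', 'c'] -> ['b', 'c']
'b': index 0 in ['b', 'c'] -> ['b', 'c']
'b': index 0 in ['b', 'c'] -> ['b', 'c']
'c': index 1 in ['b', 'c'] -> ['c', 'b']
'c': index 0 in ['c', 'b'] -> ['c', 'b']
'c': index 0 in ['c', 'b'] -> ['c', 'b']


Output: [1, 0, 1, 0, 1, 1, 0, 0, 0, 1, 0, 0]


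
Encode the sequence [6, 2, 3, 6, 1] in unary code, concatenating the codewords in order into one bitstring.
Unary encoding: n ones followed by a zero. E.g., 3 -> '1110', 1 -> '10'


Encode each number as n ones followed by a terminating 0:
  6 -> 1111110 (7 bits)
  2 -> 110 (3 bits)
  3 -> 1110 (4 bits)
  6 -> 1111110 (7 bits)
  1 -> 10 (2 bits)
Total length = 7 + 3 + 4 + 7 + 2 = 23 bits.

Unary([6, 2, 3, 6, 1]) = 11111101101110111111010 (23 bits)


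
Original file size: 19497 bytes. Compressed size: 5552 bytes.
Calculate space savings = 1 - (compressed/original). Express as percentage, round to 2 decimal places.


ratio = compressed/original = 5552/19497 = 0.284762
savings = 1 - ratio = 1 - 0.284762 = 0.715238
as a percentage: 0.715238 * 100 = 71.52%

Space savings = 1 - 5552/19497 = 71.52%


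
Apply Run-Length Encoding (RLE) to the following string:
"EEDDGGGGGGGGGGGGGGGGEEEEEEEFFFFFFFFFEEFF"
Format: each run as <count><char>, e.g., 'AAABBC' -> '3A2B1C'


Scanning runs left to right:
  i=0: run of 'E' x 2 -> '2E'
  i=2: run of 'D' x 2 -> '2D'
  i=4: run of 'G' x 16 -> '16G'
  i=20: run of 'E' x 7 -> '7E'
  i=27: run of 'F' x 9 -> '9F'
  i=36: run of 'E' x 2 -> '2E'
  i=38: run of 'F' x 2 -> '2F'

RLE = 2E2D16G7E9F2E2F


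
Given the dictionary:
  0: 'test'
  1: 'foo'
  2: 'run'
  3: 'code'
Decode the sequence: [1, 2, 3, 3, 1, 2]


Look up each index in the dictionary:
  1 -> 'foo'
  2 -> 'run'
  3 -> 'code'
  3 -> 'code'
  1 -> 'foo'
  2 -> 'run'

Decoded: "foo run code code foo run"


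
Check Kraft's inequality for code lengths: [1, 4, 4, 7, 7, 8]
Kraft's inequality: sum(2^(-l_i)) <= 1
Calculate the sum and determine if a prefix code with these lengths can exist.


Sum = 2^(-1) + 2^(-4) + 2^(-4) + 2^(-7) + 2^(-7) + 2^(-8)
    = 0.5 + 0.0625 + 0.0625 + 0.0078125 + 0.0078125 + 0.00390625
    = 165/256 = 0.64453125
Since 0.64453125 <= 1, Kraft's inequality IS satisfied.
A prefix code with these lengths CAN exist.

Kraft sum = 0.64453125. Satisfied.


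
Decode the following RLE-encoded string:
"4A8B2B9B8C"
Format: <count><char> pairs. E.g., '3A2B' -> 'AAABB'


Expanding each <count><char> pair:
  4A -> 'AAAA'
  8B -> 'BBBBBBBB'
  2B -> 'BB'
  9B -> 'BBBBBBBBB'
  8C -> 'CCCCCCCC'

Decoded = AAAABBBBBBBBBBBBBBBBBBBCCCCCCCC


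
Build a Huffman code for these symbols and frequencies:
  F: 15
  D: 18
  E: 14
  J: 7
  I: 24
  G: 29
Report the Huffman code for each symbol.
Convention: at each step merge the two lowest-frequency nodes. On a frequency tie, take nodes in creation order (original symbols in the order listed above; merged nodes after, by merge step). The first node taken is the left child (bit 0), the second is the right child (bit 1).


Huffman tree construction:
Step 1: Merge J(7) + E(14) = 21
Step 2: Merge F(15) + D(18) = 33
Step 3: Merge (J+E)(21) + I(24) = 45
Step 4: Merge G(29) + (F+D)(33) = 62
Step 5: Merge ((J+E)+I)(45) + (G+(F+D))(62) = 107
Read each symbol's code off the tree from the root (left child = 0, right child = 1).

Codes:
  F: 110 (length 3)
  D: 111 (length 3)
  E: 001 (length 3)
  J: 000 (length 3)
  I: 01 (length 2)
  G: 10 (length 2)
Average code length: 268/107 = 2.5047 bits/symbol


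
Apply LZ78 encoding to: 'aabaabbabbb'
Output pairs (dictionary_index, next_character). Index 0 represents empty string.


LZ78 encoding steps:
Dictionary: {0: ''}
Step 1: w='' (idx 0), next='a' -> output (0, 'a'), add 'a' as idx 1
Step 2: w='a' (idx 1), next='b' -> output (1, 'b'), add 'ab' as idx 2
Step 3: w='a' (idx 1), next='a' -> output (1, 'a'), add 'aa' as idx 3
Step 4: w='' (idx 0), next='b' -> output (0, 'b'), add 'b' as idx 4
Step 5: w='b' (idx 4), next='a' -> output (4, 'a'), add 'ba' as idx 5
Step 6: w='b' (idx 4), next='b' -> output (4, 'b'), add 'bb' as idx 6
Step 7: w='b' (idx 4), end of input -> output (4, '')


Encoded: [(0, 'a'), (1, 'b'), (1, 'a'), (0, 'b'), (4, 'a'), (4, 'b'), (4, '')]


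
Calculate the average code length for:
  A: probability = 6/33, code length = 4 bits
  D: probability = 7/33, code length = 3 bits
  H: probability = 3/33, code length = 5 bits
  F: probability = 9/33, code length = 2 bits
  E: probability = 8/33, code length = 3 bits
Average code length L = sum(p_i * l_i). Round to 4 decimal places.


Weighted contributions p_i * l_i:
  A: (6/33) * 4 = 24/33
  D: (7/33) * 3 = 21/33
  H: (3/33) * 5 = 15/33
  F: (9/33) * 2 = 18/33
  E: (8/33) * 3 = 24/33
Sum = (24 + 21 + 15 + 18 + 24)/33 = 102/33

L = 102/33 = 3.0909 bits/symbol


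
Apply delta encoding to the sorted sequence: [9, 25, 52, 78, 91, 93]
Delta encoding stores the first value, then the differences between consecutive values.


First value: 9
Deltas:
  25 - 9 = 16
  52 - 25 = 27
  78 - 52 = 26
  91 - 78 = 13
  93 - 91 = 2


Delta encoded: [9, 16, 27, 26, 13, 2]


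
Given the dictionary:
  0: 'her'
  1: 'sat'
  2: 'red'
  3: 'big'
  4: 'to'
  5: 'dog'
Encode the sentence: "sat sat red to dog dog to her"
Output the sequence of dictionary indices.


Look up each word in the dictionary:
  'sat' -> 1
  'sat' -> 1
  'red' -> 2
  'to' -> 4
  'dog' -> 5
  'dog' -> 5
  'to' -> 4
  'her' -> 0

Encoded: [1, 1, 2, 4, 5, 5, 4, 0]


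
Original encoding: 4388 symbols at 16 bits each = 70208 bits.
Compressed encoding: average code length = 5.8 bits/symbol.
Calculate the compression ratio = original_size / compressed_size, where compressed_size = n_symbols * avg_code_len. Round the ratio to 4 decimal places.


original_size = n_symbols * orig_bits = 4388 * 16 = 70208 bits
compressed_size = n_symbols * avg_code_len = 4388 * 5.8 = 25450.4 bits
ratio = original_size / compressed_size = 70208 / 25450.4 = 2.7586

Compression ratio = 2.7586


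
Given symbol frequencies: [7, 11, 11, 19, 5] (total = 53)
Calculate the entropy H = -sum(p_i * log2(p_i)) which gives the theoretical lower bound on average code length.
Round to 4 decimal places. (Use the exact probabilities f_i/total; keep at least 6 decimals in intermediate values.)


Per-symbol terms -p_i * log2(p_i) with p_i = f_i/53:
  p = 7/53 = 0.132075: log2(p) = -2.920566, -p*log2(p) = 0.385735
  p = 11/53 = 0.207547: log2(p) = -2.268489, -p*log2(p) = 0.470818
  p = 11/53 = 0.207547: log2(p) = -2.268489, -p*log2(p) = 0.470818
  p = 19/53 = 0.358491: log2(p) = -1.479993, -p*log2(p) = 0.530564
  p = 5/53 = 0.094340: log2(p) = -3.405992, -p*log2(p) = 0.321320
H = 0.385735 + 0.470818 + 0.470818 + 0.530564 + 0.321320 = 2.179255

H = 2.1793 bits/symbol


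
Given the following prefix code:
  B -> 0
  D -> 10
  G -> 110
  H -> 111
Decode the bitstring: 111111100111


Decoding step by step:
Bits 111 -> H
Bits 111 -> H
Bits 10 -> D
Bits 0 -> B
Bits 111 -> H


Decoded message: HHDBH


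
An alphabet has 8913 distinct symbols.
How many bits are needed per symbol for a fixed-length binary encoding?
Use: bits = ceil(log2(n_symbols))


log2(8913) = 13.1217
Bracket: 2^13 = 8192 < 8913 <= 2^14 = 16384
So ceil(log2(8913)) = 14

bits = ceil(log2(8913)) = ceil(13.1217) = 14 bits


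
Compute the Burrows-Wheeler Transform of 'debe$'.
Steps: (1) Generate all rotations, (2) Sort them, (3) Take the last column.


Rotations (sorted):
  0: $debe -> last char: e
  1: be$de -> last char: e
  2: debe$ -> last char: $
  3: e$deb -> last char: b
  4: ebe$d -> last char: d


BWT = ee$bd


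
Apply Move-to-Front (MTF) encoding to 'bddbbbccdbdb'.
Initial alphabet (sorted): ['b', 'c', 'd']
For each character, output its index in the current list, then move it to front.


MTF encoding:
'b': index 0 in ['b', 'c', 'd'] -> ['b', 'c', 'd']
'd': index 2 in ['b', 'c', 'd'] -> ['d', 'b', 'c']
'd': index 0 in ['d', 'b', 'c'] -> ['d', 'b', 'c']
'b': index 1 in ['d', 'b', 'c'] -> ['b', 'd', 'c']
'b': index 0 in ['b', 'd', 'c'] -> ['b', 'd', 'c']
'b': index 0 in ['b', 'd', 'c'] -> ['b', 'd', 'c']
'c': index 2 in ['b', 'd', 'c'] -> ['c', 'b', 'd']
'c': index 0 in ['c', 'b', 'd'] -> ['c', 'b', 'd']
'd': index 2 in ['c', 'b', 'd'] -> ['d', 'c', 'b']
'b': index 2 in ['d', 'c', 'b'] -> ['b', 'd', 'c']
'd': index 1 in ['b', 'd', 'c'] -> ['d', 'b', 'c']
'b': index 1 in ['d', 'b', 'c'] -> ['b', 'd', 'c']


Output: [0, 2, 0, 1, 0, 0, 2, 0, 2, 2, 1, 1]


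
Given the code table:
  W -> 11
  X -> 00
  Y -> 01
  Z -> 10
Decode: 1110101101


Decoding:
11 -> W
10 -> Z
10 -> Z
11 -> W
01 -> Y


Result: WZZWY


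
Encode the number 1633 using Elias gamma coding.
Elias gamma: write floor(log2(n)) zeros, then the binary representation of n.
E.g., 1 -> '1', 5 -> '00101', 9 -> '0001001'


num_bits = floor(log2(1633)) + 1 = 11
leading_zeros = num_bits - 1 = 10
binary(1633) = 11001100001

Elias gamma(1633) = '0000000000' + '11001100001' = 000000000011001100001 (21 bits)


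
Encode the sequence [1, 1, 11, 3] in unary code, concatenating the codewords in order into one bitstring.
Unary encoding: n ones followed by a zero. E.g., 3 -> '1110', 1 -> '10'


Encode each number as n ones followed by a terminating 0:
  1 -> 10 (2 bits)
  1 -> 10 (2 bits)
  11 -> 111111111110 (12 bits)
  3 -> 1110 (4 bits)
Total length = 2 + 2 + 12 + 4 = 20 bits.

Unary([1, 1, 11, 3]) = 10101111111111101110 (20 bits)


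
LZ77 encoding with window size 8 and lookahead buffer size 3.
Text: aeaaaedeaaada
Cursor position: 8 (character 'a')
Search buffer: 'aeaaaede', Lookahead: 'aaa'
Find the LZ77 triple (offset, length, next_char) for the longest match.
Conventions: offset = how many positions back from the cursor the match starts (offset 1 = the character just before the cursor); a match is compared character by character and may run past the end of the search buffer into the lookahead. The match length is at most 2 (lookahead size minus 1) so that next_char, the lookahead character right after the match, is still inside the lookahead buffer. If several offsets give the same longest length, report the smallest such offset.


Try each offset into the search buffer:
  offset=1 (pos 7, char 'e'): match length 0
  offset=2 (pos 6, char 'd'): match length 0
  offset=3 (pos 5, char 'e'): match length 0
  offset=4 (pos 4, char 'a'): match length 1
  offset=5 (pos 3, char 'a'): match length 2
  offset=6 (pos 2, char 'a'): match length 2
  offset=7 (pos 1, char 'e'): match length 0
  offset=8 (pos 0, char 'a'): match length 1
Longest match has length 2, found at offsets 5, 6; take the smallest, offset 5.
next_char = character at position 8 + 2 = 10 -> 'a'

Best match: offset=5, length=2 (matching 'aa' starting at position 3)
LZ77 triple: (5, 2, 'a')


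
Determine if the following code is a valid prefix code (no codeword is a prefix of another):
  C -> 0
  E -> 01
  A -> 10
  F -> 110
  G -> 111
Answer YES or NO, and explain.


Checking each pair (does one codeword prefix another?):
  C='0' vs E='01': prefix -- VIOLATION

NO -- this is NOT a valid prefix code. C (0) is a prefix of E (01).


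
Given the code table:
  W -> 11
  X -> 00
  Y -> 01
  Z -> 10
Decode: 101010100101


Decoding:
10 -> Z
10 -> Z
10 -> Z
10 -> Z
01 -> Y
01 -> Y


Result: ZZZZYY


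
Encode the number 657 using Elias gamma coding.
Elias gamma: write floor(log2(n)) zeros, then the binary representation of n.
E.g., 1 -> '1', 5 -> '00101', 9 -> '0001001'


num_bits = floor(log2(657)) + 1 = 10
leading_zeros = num_bits - 1 = 9
binary(657) = 1010010001

Elias gamma(657) = '000000000' + '1010010001' = 0000000001010010001 (19 bits)


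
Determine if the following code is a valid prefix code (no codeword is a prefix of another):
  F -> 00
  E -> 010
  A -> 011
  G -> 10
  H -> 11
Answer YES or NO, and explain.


Checking each pair (does one codeword prefix another?):
  F='00' vs E='010': no prefix
  F='00' vs A='011': no prefix
  F='00' vs G='10': no prefix
  F='00' vs H='11': no prefix
  E='010' vs F='00': no prefix
  E='010' vs A='011': no prefix
  E='010' vs G='10': no prefix
  E='010' vs H='11': no prefix
  A='011' vs F='00': no prefix
  A='011' vs E='010': no prefix
  A='011' vs G='10': no prefix
  A='011' vs H='11': no prefix
  G='10' vs F='00': no prefix
  G='10' vs E='010': no prefix
  G='10' vs A='011': no prefix
  G='10' vs H='11': no prefix
  H='11' vs F='00': no prefix
  H='11' vs E='010': no prefix
  H='11' vs A='011': no prefix
  H='11' vs G='10': no prefix
No violation found over all pairs.

YES -- this is a valid prefix code. No codeword is a prefix of any other codeword.


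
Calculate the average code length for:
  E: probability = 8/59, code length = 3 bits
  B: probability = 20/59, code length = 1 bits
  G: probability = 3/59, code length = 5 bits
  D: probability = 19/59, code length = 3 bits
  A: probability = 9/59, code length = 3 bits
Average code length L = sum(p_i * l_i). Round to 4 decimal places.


Weighted contributions p_i * l_i:
  E: (8/59) * 3 = 24/59
  B: (20/59) * 1 = 20/59
  G: (3/59) * 5 = 15/59
  D: (19/59) * 3 = 57/59
  A: (9/59) * 3 = 27/59
Sum = (24 + 20 + 15 + 57 + 27)/59 = 143/59

L = 143/59 = 2.4237 bits/symbol


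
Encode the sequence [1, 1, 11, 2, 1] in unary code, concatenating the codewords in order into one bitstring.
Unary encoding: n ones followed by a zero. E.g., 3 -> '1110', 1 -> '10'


Encode each number as n ones followed by a terminating 0:
  1 -> 10 (2 bits)
  1 -> 10 (2 bits)
  11 -> 111111111110 (12 bits)
  2 -> 110 (3 bits)
  1 -> 10 (2 bits)
Total length = 2 + 2 + 12 + 3 + 2 = 21 bits.

Unary([1, 1, 11, 2, 1]) = 101011111111111011010 (21 bits)


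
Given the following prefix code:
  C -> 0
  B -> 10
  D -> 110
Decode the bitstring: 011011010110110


Decoding step by step:
Bits 0 -> C
Bits 110 -> D
Bits 110 -> D
Bits 10 -> B
Bits 110 -> D
Bits 110 -> D


Decoded message: CDDBDD


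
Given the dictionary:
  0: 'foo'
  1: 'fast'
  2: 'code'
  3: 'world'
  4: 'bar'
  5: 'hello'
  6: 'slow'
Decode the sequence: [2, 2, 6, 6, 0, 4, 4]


Look up each index in the dictionary:
  2 -> 'code'
  2 -> 'code'
  6 -> 'slow'
  6 -> 'slow'
  0 -> 'foo'
  4 -> 'bar'
  4 -> 'bar'

Decoded: "code code slow slow foo bar bar"


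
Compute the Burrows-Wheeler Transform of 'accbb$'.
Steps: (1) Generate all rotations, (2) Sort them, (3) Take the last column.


Rotations (sorted):
  0: $accbb -> last char: b
  1: accbb$ -> last char: $
  2: b$accb -> last char: b
  3: bb$acc -> last char: c
  4: cbb$ac -> last char: c
  5: ccbb$a -> last char: a


BWT = b$bcca


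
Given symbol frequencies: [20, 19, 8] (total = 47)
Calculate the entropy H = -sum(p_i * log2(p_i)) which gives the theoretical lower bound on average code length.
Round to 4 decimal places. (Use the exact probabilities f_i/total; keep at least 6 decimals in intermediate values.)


Per-symbol terms -p_i * log2(p_i) with p_i = f_i/47:
  p = 20/47 = 0.425532: log2(p) = -1.232661, -p*log2(p) = 0.524536
  p = 19/47 = 0.404255: log2(p) = -1.306661, -p*log2(p) = 0.528225
  p = 8/47 = 0.170213: log2(p) = -2.554589, -p*log2(p) = 0.434824
H = 0.524536 + 0.528225 + 0.434824 = 1.487585

H = 1.4876 bits/symbol


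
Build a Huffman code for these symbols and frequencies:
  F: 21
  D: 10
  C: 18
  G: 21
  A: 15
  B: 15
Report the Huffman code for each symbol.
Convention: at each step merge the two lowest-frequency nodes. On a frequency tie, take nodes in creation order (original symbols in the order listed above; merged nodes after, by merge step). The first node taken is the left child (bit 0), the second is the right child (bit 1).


Huffman tree construction:
Step 1: Merge D(10) + A(15) = 25
Step 2: Merge B(15) + C(18) = 33
Step 3: Merge F(21) + G(21) = 42
Step 4: Merge (D+A)(25) + (B+C)(33) = 58
Step 5: Merge (F+G)(42) + ((D+A)+(B+C))(58) = 100
Read each symbol's code off the tree from the root (left child = 0, right child = 1).

Codes:
  F: 00 (length 2)
  D: 100 (length 3)
  C: 111 (length 3)
  G: 01 (length 2)
  A: 101 (length 3)
  B: 110 (length 3)
Average code length: 258/100 = 2.5800 bits/symbol


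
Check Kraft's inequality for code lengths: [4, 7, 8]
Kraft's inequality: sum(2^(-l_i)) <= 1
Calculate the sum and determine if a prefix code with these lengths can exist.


Sum = 2^(-4) + 2^(-7) + 2^(-8)
    = 0.0625 + 0.0078125 + 0.00390625
    = 19/256 = 0.07421875
Since 0.07421875 <= 1, Kraft's inequality IS satisfied.
A prefix code with these lengths CAN exist.

Kraft sum = 0.07421875. Satisfied.


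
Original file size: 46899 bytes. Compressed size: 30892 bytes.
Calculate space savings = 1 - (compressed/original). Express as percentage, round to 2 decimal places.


ratio = compressed/original = 30892/46899 = 0.658692
savings = 1 - ratio = 1 - 0.658692 = 0.341308
as a percentage: 0.341308 * 100 = 34.13%

Space savings = 1 - 30892/46899 = 34.13%


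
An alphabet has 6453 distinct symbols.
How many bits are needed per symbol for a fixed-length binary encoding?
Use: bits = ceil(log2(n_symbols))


log2(6453) = 12.6558
Bracket: 2^12 = 4096 < 6453 <= 2^13 = 8192
So ceil(log2(6453)) = 13

bits = ceil(log2(6453)) = ceil(12.6558) = 13 bits


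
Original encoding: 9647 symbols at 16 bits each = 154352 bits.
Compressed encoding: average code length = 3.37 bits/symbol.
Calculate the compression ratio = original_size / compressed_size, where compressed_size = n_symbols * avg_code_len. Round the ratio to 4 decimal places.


original_size = n_symbols * orig_bits = 9647 * 16 = 154352 bits
compressed_size = n_symbols * avg_code_len = 9647 * 3.37 = 32510.39 bits
ratio = original_size / compressed_size = 154352 / 32510.39 = 4.7478

Compression ratio = 4.7478


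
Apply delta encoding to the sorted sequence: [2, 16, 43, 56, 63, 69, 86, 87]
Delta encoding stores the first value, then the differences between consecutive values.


First value: 2
Deltas:
  16 - 2 = 14
  43 - 16 = 27
  56 - 43 = 13
  63 - 56 = 7
  69 - 63 = 6
  86 - 69 = 17
  87 - 86 = 1


Delta encoded: [2, 14, 27, 13, 7, 6, 17, 1]


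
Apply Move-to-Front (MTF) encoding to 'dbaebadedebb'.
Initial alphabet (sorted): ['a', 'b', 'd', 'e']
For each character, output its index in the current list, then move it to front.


MTF encoding:
'd': index 2 in ['a', 'b', 'd', 'e'] -> ['d', 'a', 'b', 'e']
'b': index 2 in ['d', 'a', 'b', 'e'] -> ['b', 'd', 'a', 'e']
'a': index 2 in ['b', 'd', 'a', 'e'] -> ['a', 'b', 'd', 'e']
'e': index 3 in ['a', 'b', 'd', 'e'] -> ['e', 'a', 'b', 'd']
'b': index 2 in ['e', 'a', 'b', 'd'] -> ['b', 'e', 'a', 'd']
'a': index 2 in ['b', 'e', 'a', 'd'] -> ['a', 'b', 'e', 'd']
'd': index 3 in ['a', 'b', 'e', 'd'] -> ['d', 'a', 'b', 'e']
'e': index 3 in ['d', 'a', 'b', 'e'] -> ['e', 'd', 'a', 'b']
'd': index 1 in ['e', 'd', 'a', 'b'] -> ['d', 'e', 'a', 'b']
'e': index 1 in ['d', 'e', 'a', 'b'] -> ['e', 'd', 'a', 'b']
'b': index 3 in ['e', 'd', 'a', 'b'] -> ['b', 'e', 'd', 'a']
'b': index 0 in ['b', 'e', 'd', 'a'] -> ['b', 'e', 'd', 'a']


Output: [2, 2, 2, 3, 2, 2, 3, 3, 1, 1, 3, 0]


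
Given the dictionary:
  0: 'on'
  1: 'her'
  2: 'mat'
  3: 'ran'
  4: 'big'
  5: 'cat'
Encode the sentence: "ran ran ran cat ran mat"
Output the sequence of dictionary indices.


Look up each word in the dictionary:
  'ran' -> 3
  'ran' -> 3
  'ran' -> 3
  'cat' -> 5
  'ran' -> 3
  'mat' -> 2

Encoded: [3, 3, 3, 5, 3, 2]


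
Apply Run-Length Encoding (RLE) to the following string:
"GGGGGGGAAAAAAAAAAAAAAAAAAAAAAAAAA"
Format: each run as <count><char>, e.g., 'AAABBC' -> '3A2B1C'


Scanning runs left to right:
  i=0: run of 'G' x 7 -> '7G'
  i=7: run of 'A' x 26 -> '26A'

RLE = 7G26A


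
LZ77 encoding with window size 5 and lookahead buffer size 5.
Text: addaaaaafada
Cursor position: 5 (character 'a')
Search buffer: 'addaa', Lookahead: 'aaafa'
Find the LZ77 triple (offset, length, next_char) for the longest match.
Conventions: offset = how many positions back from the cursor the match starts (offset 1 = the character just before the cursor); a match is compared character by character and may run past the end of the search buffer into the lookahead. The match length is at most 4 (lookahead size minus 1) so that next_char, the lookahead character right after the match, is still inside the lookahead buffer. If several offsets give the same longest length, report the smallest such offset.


Try each offset into the search buffer:
  offset=1 (pos 4, char 'a'): match length 3
  offset=2 (pos 3, char 'a'): match length 3
  offset=3 (pos 2, char 'd'): match length 0
  offset=4 (pos 1, char 'd'): match length 0
  offset=5 (pos 0, char 'a'): match length 1
Longest match has length 3, found at offsets 1, 2; take the smallest, offset 1.
next_char = character at position 5 + 3 = 8 -> 'f'

Best match: offset=1, length=3 (matching 'aaa' starting at position 4)
LZ77 triple: (1, 3, 'f')


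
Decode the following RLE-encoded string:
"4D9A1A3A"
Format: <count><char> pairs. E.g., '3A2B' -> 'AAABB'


Expanding each <count><char> pair:
  4D -> 'DDDD'
  9A -> 'AAAAAAAAA'
  1A -> 'A'
  3A -> 'AAA'

Decoded = DDDDAAAAAAAAAAAAA


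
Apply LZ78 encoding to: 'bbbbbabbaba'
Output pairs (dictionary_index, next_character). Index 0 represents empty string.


LZ78 encoding steps:
Dictionary: {0: ''}
Step 1: w='' (idx 0), next='b' -> output (0, 'b'), add 'b' as idx 1
Step 2: w='b' (idx 1), next='b' -> output (1, 'b'), add 'bb' as idx 2
Step 3: w='bb' (idx 2), next='a' -> output (2, 'a'), add 'bba' as idx 3
Step 4: w='bba' (idx 3), next='b' -> output (3, 'b'), add 'bbab' as idx 4
Step 5: w='' (idx 0), next='a' -> output (0, 'a'), add 'a' as idx 5


Encoded: [(0, 'b'), (1, 'b'), (2, 'a'), (3, 'b'), (0, 'a')]


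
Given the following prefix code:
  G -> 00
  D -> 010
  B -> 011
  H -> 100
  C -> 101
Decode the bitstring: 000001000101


Decoding step by step:
Bits 00 -> G
Bits 00 -> G
Bits 010 -> D
Bits 00 -> G
Bits 101 -> C


Decoded message: GGDGC


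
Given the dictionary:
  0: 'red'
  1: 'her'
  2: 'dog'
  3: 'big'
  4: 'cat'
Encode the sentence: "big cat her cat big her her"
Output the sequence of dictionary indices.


Look up each word in the dictionary:
  'big' -> 3
  'cat' -> 4
  'her' -> 1
  'cat' -> 4
  'big' -> 3
  'her' -> 1
  'her' -> 1

Encoded: [3, 4, 1, 4, 3, 1, 1]


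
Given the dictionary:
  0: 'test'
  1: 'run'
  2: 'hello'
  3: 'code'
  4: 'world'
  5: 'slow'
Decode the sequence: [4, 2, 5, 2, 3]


Look up each index in the dictionary:
  4 -> 'world'
  2 -> 'hello'
  5 -> 'slow'
  2 -> 'hello'
  3 -> 'code'

Decoded: "world hello slow hello code"


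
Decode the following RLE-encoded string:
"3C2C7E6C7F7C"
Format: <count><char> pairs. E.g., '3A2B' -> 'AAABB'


Expanding each <count><char> pair:
  3C -> 'CCC'
  2C -> 'CC'
  7E -> 'EEEEEEE'
  6C -> 'CCCCCC'
  7F -> 'FFFFFFF'
  7C -> 'CCCCCCC'

Decoded = CCCCCEEEEEEECCCCCCFFFFFFFCCCCCCC


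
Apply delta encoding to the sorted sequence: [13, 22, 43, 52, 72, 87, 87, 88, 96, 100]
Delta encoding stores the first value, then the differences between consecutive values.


First value: 13
Deltas:
  22 - 13 = 9
  43 - 22 = 21
  52 - 43 = 9
  72 - 52 = 20
  87 - 72 = 15
  87 - 87 = 0
  88 - 87 = 1
  96 - 88 = 8
  100 - 96 = 4


Delta encoded: [13, 9, 21, 9, 20, 15, 0, 1, 8, 4]


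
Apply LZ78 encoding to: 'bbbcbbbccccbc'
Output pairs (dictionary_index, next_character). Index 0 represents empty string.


LZ78 encoding steps:
Dictionary: {0: ''}
Step 1: w='' (idx 0), next='b' -> output (0, 'b'), add 'b' as idx 1
Step 2: w='b' (idx 1), next='b' -> output (1, 'b'), add 'bb' as idx 2
Step 3: w='' (idx 0), next='c' -> output (0, 'c'), add 'c' as idx 3
Step 4: w='bb' (idx 2), next='b' -> output (2, 'b'), add 'bbb' as idx 4
Step 5: w='c' (idx 3), next='c' -> output (3, 'c'), add 'cc' as idx 5
Step 6: w='cc' (idx 5), next='b' -> output (5, 'b'), add 'ccb' as idx 6
Step 7: w='c' (idx 3), end of input -> output (3, '')


Encoded: [(0, 'b'), (1, 'b'), (0, 'c'), (2, 'b'), (3, 'c'), (5, 'b'), (3, '')]


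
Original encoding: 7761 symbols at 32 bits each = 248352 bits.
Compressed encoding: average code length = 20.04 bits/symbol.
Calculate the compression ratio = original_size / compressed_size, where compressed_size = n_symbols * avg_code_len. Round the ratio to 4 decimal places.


original_size = n_symbols * orig_bits = 7761 * 32 = 248352 bits
compressed_size = n_symbols * avg_code_len = 7761 * 20.04 = 155530.44 bits
ratio = original_size / compressed_size = 248352 / 155530.44 = 1.5968

Compression ratio = 1.5968


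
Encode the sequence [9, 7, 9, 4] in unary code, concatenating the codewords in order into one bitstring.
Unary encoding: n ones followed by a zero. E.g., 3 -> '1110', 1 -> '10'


Encode each number as n ones followed by a terminating 0:
  9 -> 1111111110 (10 bits)
  7 -> 11111110 (8 bits)
  9 -> 1111111110 (10 bits)
  4 -> 11110 (5 bits)
Total length = 10 + 8 + 10 + 5 = 33 bits.

Unary([9, 7, 9, 4]) = 111111111011111110111111111011110 (33 bits)


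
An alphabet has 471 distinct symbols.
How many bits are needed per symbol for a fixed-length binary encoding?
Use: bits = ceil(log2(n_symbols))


log2(471) = 8.8796
Bracket: 2^8 = 256 < 471 <= 2^9 = 512
So ceil(log2(471)) = 9

bits = ceil(log2(471)) = ceil(8.8796) = 9 bits


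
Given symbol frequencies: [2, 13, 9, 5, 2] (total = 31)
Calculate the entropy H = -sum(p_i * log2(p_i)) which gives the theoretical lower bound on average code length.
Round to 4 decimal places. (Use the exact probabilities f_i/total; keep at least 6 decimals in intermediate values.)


Per-symbol terms -p_i * log2(p_i) with p_i = f_i/31:
  p = 2/31 = 0.064516: log2(p) = -3.954196, -p*log2(p) = 0.255109
  p = 13/31 = 0.419355: log2(p) = -1.253757, -p*log2(p) = 0.525769
  p = 9/31 = 0.290323: log2(p) = -1.784271, -p*log2(p) = 0.518014
  p = 5/31 = 0.161290: log2(p) = -2.632268, -p*log2(p) = 0.424559
  p = 2/31 = 0.064516: log2(p) = -3.954196, -p*log2(p) = 0.255109
H = 0.255109 + 0.525769 + 0.518014 + 0.424559 + 0.255109 = 1.978560

H = 1.9786 bits/symbol


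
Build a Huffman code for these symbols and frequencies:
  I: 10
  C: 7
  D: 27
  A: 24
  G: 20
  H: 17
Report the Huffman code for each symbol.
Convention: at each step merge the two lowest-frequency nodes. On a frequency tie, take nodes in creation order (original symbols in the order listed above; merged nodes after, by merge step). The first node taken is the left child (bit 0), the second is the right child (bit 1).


Huffman tree construction:
Step 1: Merge C(7) + I(10) = 17
Step 2: Merge H(17) + (C+I)(17) = 34
Step 3: Merge G(20) + A(24) = 44
Step 4: Merge D(27) + (H+(C+I))(34) = 61
Step 5: Merge (G+A)(44) + (D+(H+(C+I)))(61) = 105
Read each symbol's code off the tree from the root (left child = 0, right child = 1).

Codes:
  I: 1111 (length 4)
  C: 1110 (length 4)
  D: 10 (length 2)
  A: 01 (length 2)
  G: 00 (length 2)
  H: 110 (length 3)
Average code length: 261/105 = 2.4857 bits/symbol


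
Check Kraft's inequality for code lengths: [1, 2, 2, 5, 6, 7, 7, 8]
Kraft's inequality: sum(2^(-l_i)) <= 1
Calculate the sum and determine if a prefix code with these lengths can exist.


Sum = 2^(-1) + 2^(-2) + 2^(-2) + 2^(-5) + 2^(-6) + 2^(-7) + 2^(-7) + 2^(-8)
    = 0.5 + 0.25 + 0.25 + 0.03125 + 0.015625 + 0.0078125 + 0.0078125 + 0.00390625
    = 273/256 = 1.06640625
Since 1.06640625 > 1, Kraft's inequality is NOT satisfied.
A prefix code with these lengths CANNOT exist.

Kraft sum = 1.06640625. Not satisfied.


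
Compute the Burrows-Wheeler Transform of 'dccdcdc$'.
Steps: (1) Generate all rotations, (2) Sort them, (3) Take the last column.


Rotations (sorted):
  0: $dccdcdc -> last char: c
  1: c$dccdcd -> last char: d
  2: ccdcdc$d -> last char: d
  3: cdc$dccd -> last char: d
  4: cdcdc$dc -> last char: c
  5: dc$dccdc -> last char: c
  6: dccdcdc$ -> last char: $
  7: dcdc$dcc -> last char: c


BWT = cdddcc$c


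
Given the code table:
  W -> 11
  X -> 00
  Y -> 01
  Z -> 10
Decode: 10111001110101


Decoding:
10 -> Z
11 -> W
10 -> Z
01 -> Y
11 -> W
01 -> Y
01 -> Y


Result: ZWZYWYY


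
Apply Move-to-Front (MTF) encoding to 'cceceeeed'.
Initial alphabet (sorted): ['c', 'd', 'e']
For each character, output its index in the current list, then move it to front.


MTF encoding:
'c': index 0 in ['c', 'd', 'e'] -> ['c', 'd', 'e']
'c': index 0 in ['c', 'd', 'e'] -> ['c', 'd', 'e']
'e': index 2 in ['c', 'd', 'e'] -> ['e', 'c', 'd']
'c': index 1 in ['e', 'c', 'd'] -> ['c', 'e', 'd']
'e': index 1 in ['c', 'e', 'd'] -> ['e', 'c', 'd']
'e': index 0 in ['e', 'c', 'd'] -> ['e', 'c', 'd']
'e': index 0 in ['e', 'c', 'd'] -> ['e', 'c', 'd']
'e': index 0 in ['e', 'c', 'd'] -> ['e', 'c', 'd']
'd': index 2 in ['e', 'c', 'd'] -> ['d', 'e', 'c']


Output: [0, 0, 2, 1, 1, 0, 0, 0, 2]


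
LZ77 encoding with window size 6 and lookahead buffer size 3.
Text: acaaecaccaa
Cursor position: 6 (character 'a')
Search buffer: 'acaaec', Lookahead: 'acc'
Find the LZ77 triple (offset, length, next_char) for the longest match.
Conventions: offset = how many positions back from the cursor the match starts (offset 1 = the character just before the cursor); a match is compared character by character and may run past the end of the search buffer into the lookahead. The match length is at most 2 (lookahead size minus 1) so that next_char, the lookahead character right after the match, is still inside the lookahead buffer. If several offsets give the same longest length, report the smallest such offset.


Try each offset into the search buffer:
  offset=1 (pos 5, char 'c'): match length 0
  offset=2 (pos 4, char 'e'): match length 0
  offset=3 (pos 3, char 'a'): match length 1
  offset=4 (pos 2, char 'a'): match length 1
  offset=5 (pos 1, char 'c'): match length 0
  offset=6 (pos 0, char 'a'): match length 2
Longest match has length 2 at offset 6.
next_char = character at position 6 + 2 = 8 -> 'c'

Best match: offset=6, length=2 (matching 'ac' starting at position 0)
LZ77 triple: (6, 2, 'c')


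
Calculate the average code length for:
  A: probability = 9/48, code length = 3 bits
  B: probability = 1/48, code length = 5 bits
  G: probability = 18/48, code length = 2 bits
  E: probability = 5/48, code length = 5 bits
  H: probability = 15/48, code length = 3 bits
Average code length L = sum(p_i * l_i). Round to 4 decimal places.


Weighted contributions p_i * l_i:
  A: (9/48) * 3 = 27/48
  B: (1/48) * 5 = 5/48
  G: (18/48) * 2 = 36/48
  E: (5/48) * 5 = 25/48
  H: (15/48) * 3 = 45/48
Sum = (27 + 5 + 36 + 25 + 45)/48 = 138/48

L = 138/48 = 2.8750 bits/symbol


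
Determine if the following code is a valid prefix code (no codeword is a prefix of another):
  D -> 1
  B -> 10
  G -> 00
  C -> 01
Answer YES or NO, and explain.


Checking each pair (does one codeword prefix another?):
  D='1' vs B='10': prefix -- VIOLATION

NO -- this is NOT a valid prefix code. D (1) is a prefix of B (10).


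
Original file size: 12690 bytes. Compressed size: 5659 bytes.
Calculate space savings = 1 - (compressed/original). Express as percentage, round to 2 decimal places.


ratio = compressed/original = 5659/12690 = 0.445942
savings = 1 - ratio = 1 - 0.445942 = 0.554058
as a percentage: 0.554058 * 100 = 55.41%

Space savings = 1 - 5659/12690 = 55.41%


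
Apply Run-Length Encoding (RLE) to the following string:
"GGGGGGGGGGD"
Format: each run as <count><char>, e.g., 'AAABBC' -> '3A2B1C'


Scanning runs left to right:
  i=0: run of 'G' x 10 -> '10G'
  i=10: run of 'D' x 1 -> '1D'

RLE = 10G1D


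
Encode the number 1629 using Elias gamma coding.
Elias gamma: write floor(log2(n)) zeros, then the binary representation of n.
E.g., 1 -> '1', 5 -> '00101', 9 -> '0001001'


num_bits = floor(log2(1629)) + 1 = 11
leading_zeros = num_bits - 1 = 10
binary(1629) = 11001011101

Elias gamma(1629) = '0000000000' + '11001011101' = 000000000011001011101 (21 bits)


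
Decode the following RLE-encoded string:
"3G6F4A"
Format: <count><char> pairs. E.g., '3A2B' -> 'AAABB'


Expanding each <count><char> pair:
  3G -> 'GGG'
  6F -> 'FFFFFF'
  4A -> 'AAAA'

Decoded = GGGFFFFFFAAAA


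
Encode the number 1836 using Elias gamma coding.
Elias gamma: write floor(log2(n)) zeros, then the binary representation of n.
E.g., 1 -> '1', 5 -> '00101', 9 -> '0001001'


num_bits = floor(log2(1836)) + 1 = 11
leading_zeros = num_bits - 1 = 10
binary(1836) = 11100101100

Elias gamma(1836) = '0000000000' + '11100101100' = 000000000011100101100 (21 bits)


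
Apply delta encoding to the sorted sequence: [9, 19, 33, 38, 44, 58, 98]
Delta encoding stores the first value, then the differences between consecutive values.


First value: 9
Deltas:
  19 - 9 = 10
  33 - 19 = 14
  38 - 33 = 5
  44 - 38 = 6
  58 - 44 = 14
  98 - 58 = 40


Delta encoded: [9, 10, 14, 5, 6, 14, 40]


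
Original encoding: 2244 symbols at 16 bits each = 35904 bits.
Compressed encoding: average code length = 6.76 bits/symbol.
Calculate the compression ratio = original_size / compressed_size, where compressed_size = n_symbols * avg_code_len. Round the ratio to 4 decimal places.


original_size = n_symbols * orig_bits = 2244 * 16 = 35904 bits
compressed_size = n_symbols * avg_code_len = 2244 * 6.76 = 15169.44 bits
ratio = original_size / compressed_size = 35904 / 15169.44 = 2.3669

Compression ratio = 2.3669


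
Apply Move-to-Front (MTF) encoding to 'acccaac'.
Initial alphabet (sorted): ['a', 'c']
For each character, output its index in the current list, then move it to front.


MTF encoding:
'a': index 0 in ['a', 'c'] -> ['a', 'c']
'c': index 1 in ['a', 'c'] -> ['c', 'a']
'c': index 0 in ['c', 'a'] -> ['c', 'a']
'c': index 0 in ['c', 'a'] -> ['c', 'a']
'a': index 1 in ['c', 'a'] -> ['a', 'c']
'a': index 0 in ['a', 'c'] -> ['a', 'c']
'c': index 1 in ['a', 'c'] -> ['c', 'a']


Output: [0, 1, 0, 0, 1, 0, 1]


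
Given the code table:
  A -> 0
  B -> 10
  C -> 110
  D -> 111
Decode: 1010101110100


Decoding:
10 -> B
10 -> B
10 -> B
111 -> D
0 -> A
10 -> B
0 -> A


Result: BBBDABA


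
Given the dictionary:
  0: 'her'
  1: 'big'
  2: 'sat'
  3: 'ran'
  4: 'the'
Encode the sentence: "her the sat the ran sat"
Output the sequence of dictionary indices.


Look up each word in the dictionary:
  'her' -> 0
  'the' -> 4
  'sat' -> 2
  'the' -> 4
  'ran' -> 3
  'sat' -> 2

Encoded: [0, 4, 2, 4, 3, 2]


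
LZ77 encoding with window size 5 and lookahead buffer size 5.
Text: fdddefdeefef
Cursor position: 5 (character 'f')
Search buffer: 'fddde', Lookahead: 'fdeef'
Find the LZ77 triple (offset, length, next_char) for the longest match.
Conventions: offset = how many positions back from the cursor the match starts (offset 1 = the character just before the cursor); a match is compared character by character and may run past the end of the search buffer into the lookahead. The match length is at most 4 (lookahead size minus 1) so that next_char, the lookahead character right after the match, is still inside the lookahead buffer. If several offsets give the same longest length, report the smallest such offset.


Try each offset into the search buffer:
  offset=1 (pos 4, char 'e'): match length 0
  offset=2 (pos 3, char 'd'): match length 0
  offset=3 (pos 2, char 'd'): match length 0
  offset=4 (pos 1, char 'd'): match length 0
  offset=5 (pos 0, char 'f'): match length 2
Longest match has length 2 at offset 5.
next_char = character at position 5 + 2 = 7 -> 'e'

Best match: offset=5, length=2 (matching 'fd' starting at position 0)
LZ77 triple: (5, 2, 'e')


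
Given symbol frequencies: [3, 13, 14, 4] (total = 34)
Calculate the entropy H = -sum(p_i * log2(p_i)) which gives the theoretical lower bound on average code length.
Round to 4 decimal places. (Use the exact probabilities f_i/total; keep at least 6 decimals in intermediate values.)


Per-symbol terms -p_i * log2(p_i) with p_i = f_i/34:
  p = 3/34 = 0.088235: log2(p) = -3.502500, -p*log2(p) = 0.309044
  p = 13/34 = 0.382353: log2(p) = -1.387023, -p*log2(p) = 0.530332
  p = 14/34 = 0.411765: log2(p) = -1.280108, -p*log2(p) = 0.527103
  p = 4/34 = 0.117647: log2(p) = -3.087463, -p*log2(p) = 0.363231
H = 0.309044 + 0.530332 + 0.527103 + 0.363231 = 1.729710

H = 1.7297 bits/symbol


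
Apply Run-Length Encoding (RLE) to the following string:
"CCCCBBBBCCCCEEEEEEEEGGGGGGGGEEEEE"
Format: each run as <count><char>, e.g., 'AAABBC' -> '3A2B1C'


Scanning runs left to right:
  i=0: run of 'C' x 4 -> '4C'
  i=4: run of 'B' x 4 -> '4B'
  i=8: run of 'C' x 4 -> '4C'
  i=12: run of 'E' x 8 -> '8E'
  i=20: run of 'G' x 8 -> '8G'
  i=28: run of 'E' x 5 -> '5E'

RLE = 4C4B4C8E8G5E


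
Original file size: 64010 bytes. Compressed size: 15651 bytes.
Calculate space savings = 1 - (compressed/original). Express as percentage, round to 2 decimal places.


ratio = compressed/original = 15651/64010 = 0.244509
savings = 1 - ratio = 1 - 0.244509 = 0.755491
as a percentage: 0.755491 * 100 = 75.55%

Space savings = 1 - 15651/64010 = 75.55%


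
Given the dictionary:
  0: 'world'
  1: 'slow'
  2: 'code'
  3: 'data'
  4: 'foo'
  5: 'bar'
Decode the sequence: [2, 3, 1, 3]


Look up each index in the dictionary:
  2 -> 'code'
  3 -> 'data'
  1 -> 'slow'
  3 -> 'data'

Decoded: "code data slow data"


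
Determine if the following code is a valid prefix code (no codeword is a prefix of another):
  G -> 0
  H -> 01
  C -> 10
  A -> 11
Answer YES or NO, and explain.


Checking each pair (does one codeword prefix another?):
  G='0' vs H='01': prefix -- VIOLATION

NO -- this is NOT a valid prefix code. G (0) is a prefix of H (01).


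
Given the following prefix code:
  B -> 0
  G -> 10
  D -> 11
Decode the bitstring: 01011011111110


Decoding step by step:
Bits 0 -> B
Bits 10 -> G
Bits 11 -> D
Bits 0 -> B
Bits 11 -> D
Bits 11 -> D
Bits 11 -> D
Bits 10 -> G


Decoded message: BGDBDDDG


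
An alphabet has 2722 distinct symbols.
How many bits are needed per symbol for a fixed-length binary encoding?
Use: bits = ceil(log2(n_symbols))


log2(2722) = 11.4105
Bracket: 2^11 = 2048 < 2722 <= 2^12 = 4096
So ceil(log2(2722)) = 12

bits = ceil(log2(2722)) = ceil(11.4105) = 12 bits


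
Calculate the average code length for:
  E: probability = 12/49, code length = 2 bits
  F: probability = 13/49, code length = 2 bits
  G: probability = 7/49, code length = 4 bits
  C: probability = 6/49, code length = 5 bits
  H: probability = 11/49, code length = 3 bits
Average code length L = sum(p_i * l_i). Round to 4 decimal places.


Weighted contributions p_i * l_i:
  E: (12/49) * 2 = 24/49
  F: (13/49) * 2 = 26/49
  G: (7/49) * 4 = 28/49
  C: (6/49) * 5 = 30/49
  H: (11/49) * 3 = 33/49
Sum = (24 + 26 + 28 + 30 + 33)/49 = 141/49

L = 141/49 = 2.8776 bits/symbol


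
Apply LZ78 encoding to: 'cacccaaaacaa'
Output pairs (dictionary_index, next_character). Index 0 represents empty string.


LZ78 encoding steps:
Dictionary: {0: ''}
Step 1: w='' (idx 0), next='c' -> output (0, 'c'), add 'c' as idx 1
Step 2: w='' (idx 0), next='a' -> output (0, 'a'), add 'a' as idx 2
Step 3: w='c' (idx 1), next='c' -> output (1, 'c'), add 'cc' as idx 3
Step 4: w='c' (idx 1), next='a' -> output (1, 'a'), add 'ca' as idx 4
Step 5: w='a' (idx 2), next='a' -> output (2, 'a'), add 'aa' as idx 5
Step 6: w='a' (idx 2), next='c' -> output (2, 'c'), add 'ac' as idx 6
Step 7: w='aa' (idx 5), end of input -> output (5, '')


Encoded: [(0, 'c'), (0, 'a'), (1, 'c'), (1, 'a'), (2, 'a'), (2, 'c'), (5, '')]
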